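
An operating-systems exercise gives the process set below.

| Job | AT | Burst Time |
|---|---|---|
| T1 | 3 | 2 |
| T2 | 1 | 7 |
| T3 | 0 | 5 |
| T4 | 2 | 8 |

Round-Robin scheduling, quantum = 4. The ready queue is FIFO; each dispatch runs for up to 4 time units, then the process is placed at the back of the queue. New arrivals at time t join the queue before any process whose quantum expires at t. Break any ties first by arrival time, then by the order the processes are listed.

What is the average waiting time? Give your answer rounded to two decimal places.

10.25

Gantt: | T3 0-4 | T2 4-8 | T4 8-12 | T1 12-14 | T3 14-15 | T2 15-18 | T4 18-22 |
Completion: T1=14  T2=18  T3=15  T4=22
Turnaround (C−A): T1=11  T2=17  T3=15  T4=20
Waiting times: T1=9, T2=10, T3=10, T4=12
Average waiting = (9+10+10+12) / 4 = 41/4 = 10.25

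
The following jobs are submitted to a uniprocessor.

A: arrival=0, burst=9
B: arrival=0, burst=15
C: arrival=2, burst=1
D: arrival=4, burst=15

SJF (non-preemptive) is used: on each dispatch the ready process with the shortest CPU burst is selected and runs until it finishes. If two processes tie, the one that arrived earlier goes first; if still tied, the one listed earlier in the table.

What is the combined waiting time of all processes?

Schedule: | A 0-9 | C 9-10 | B 10-25 | D 25-40 |
Completion: A=9  B=25  C=10  D=40
Waiting = turnaround − burst: A=0, B=10, C=7, D=21
Total waiting = 0 + 10 + 7 + 21 = 38

38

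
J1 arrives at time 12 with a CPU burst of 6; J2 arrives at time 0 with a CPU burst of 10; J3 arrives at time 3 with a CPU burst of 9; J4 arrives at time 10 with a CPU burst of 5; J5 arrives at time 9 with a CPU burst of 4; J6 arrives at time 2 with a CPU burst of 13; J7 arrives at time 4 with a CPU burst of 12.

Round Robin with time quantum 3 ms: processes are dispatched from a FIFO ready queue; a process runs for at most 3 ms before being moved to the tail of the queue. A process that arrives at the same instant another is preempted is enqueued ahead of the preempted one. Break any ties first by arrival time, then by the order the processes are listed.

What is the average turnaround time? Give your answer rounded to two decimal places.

43.14

Gantt: | J2 0-3 | J6 3-6 | J3 6-9 | J2 9-12 | J7 12-15 | J6 15-18 | J5 18-21 | J3 21-24 | J4 24-27 | J1 27-30 | J2 30-33 | J7 33-36 | J6 36-39 | J5 39-40 | J3 40-43 | J4 43-45 | J1 45-48 | J2 48-49 | J7 49-52 | J6 52-55 | J7 55-58 | J6 58-59 |
Completion: J1=48  J2=49  J3=43  J4=45  J5=40  J6=59  J7=58
Turnaround (C−A): J1=36  J2=49  J3=40  J4=35  J5=31  J6=57  J7=54
Turnaround times: J1=36, J2=49, J3=40, J4=35, J5=31, J6=57, J7=54
Average turnaround = (36+49+40+35+31+57+54) / 7 = 302/7 = 43.14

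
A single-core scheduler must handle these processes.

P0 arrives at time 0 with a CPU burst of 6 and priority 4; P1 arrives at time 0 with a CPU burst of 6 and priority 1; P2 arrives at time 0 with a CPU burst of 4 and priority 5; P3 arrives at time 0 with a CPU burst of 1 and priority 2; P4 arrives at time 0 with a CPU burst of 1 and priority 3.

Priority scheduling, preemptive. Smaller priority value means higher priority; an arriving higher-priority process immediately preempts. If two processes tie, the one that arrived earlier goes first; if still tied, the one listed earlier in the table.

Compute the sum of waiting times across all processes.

Gantt: | P1 0-6 | P3 6-7 | P4 7-8 | P0 8-14 | P2 14-18 |
Completion: P0=14  P1=6  P2=18  P3=7  P4=8
Turnaround (C−A): P0=14  P1=6  P2=18  P3=7  P4=8
Waiting = turnaround − burst: P0=8, P1=0, P2=14, P3=6, P4=7
Total waiting = 8 + 0 + 14 + 6 + 7 = 35

35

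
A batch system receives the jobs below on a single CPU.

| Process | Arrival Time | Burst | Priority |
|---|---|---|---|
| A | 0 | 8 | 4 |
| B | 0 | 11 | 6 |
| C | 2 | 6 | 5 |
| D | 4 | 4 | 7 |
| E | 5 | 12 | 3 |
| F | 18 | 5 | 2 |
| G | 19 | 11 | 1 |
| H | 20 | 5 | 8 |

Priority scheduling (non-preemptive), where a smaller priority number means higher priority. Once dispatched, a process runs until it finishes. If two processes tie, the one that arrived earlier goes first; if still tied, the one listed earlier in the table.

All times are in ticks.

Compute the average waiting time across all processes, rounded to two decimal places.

Gantt: | A 0-8 | E 8-20 | G 20-31 | F 31-36 | C 36-42 | B 42-53 | D 53-57 | H 57-62 |
Completion: A=8  B=53  C=42  D=57  E=20  F=36  G=31  H=62
Turnaround (C−A): A=8  B=53  C=40  D=53  E=15  F=18  G=12  H=42
Waiting times: A=0, B=42, C=34, D=49, E=3, F=13, G=1, H=37
Average waiting = (0+42+34+49+3+13+1+37) / 8 = 179/8 = 22.38

22.38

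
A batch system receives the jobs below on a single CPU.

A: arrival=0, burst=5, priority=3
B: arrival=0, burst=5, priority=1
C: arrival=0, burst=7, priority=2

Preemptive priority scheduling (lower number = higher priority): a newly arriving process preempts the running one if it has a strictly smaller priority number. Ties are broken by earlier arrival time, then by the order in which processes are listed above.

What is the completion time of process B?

5

Gantt: | B 0-5 | C 5-12 | A 12-17 |
Completion: A=17  B=5  C=12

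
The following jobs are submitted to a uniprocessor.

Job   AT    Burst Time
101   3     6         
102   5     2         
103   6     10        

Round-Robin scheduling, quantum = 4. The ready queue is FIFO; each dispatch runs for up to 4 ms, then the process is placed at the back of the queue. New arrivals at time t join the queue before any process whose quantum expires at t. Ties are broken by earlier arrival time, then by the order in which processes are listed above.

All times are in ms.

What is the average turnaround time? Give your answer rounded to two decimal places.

Timeline: | idle 0-3 | 101 3-7 | 102 7-9 | 103 9-13 | 101 13-15 | 103 15-21 |
Completion: 101=15  102=9  103=21
Turnaround (C−A): 101=12  102=4  103=15
Turnaround times: 101=12, 102=4, 103=15
Average turnaround = (12+4+15) / 3 = 31/3 = 10.33

10.33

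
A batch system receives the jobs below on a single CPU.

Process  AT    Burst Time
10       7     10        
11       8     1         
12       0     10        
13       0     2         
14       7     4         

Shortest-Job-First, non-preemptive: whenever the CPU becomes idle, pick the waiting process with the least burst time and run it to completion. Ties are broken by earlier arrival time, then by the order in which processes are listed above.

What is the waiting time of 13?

Gantt: | 13 0-2 | 12 2-12 | 11 12-13 | 14 13-17 | 10 17-27 |
Completion: 10=27  11=13  12=12  13=2  14=17
Turnaround (C−A): 10=20  11=5  12=12  13=2  14=10
Waiting(13) = turnaround − burst = 2 − 2 = 0

0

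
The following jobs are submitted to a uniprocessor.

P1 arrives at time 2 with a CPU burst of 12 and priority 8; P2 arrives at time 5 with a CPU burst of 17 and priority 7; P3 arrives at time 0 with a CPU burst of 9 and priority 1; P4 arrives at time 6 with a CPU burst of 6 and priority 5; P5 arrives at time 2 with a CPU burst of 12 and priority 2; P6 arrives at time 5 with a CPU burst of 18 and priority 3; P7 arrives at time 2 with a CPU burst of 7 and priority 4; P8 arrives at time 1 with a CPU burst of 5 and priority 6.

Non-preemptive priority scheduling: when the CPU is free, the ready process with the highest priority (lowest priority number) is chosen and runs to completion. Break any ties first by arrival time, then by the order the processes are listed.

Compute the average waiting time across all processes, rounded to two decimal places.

Schedule: | P3 0-9 | P5 9-21 | P6 21-39 | P7 39-46 | P4 46-52 | P8 52-57 | P2 57-74 | P1 74-86 |
Completion: P1=86  P2=74  P3=9  P4=52  P5=21  P6=39  P7=46  P8=57
Turnaround (C−A): P1=84  P2=69  P3=9  P4=46  P5=19  P6=34  P7=44  P8=56
Waiting times: P1=72, P2=52, P3=0, P4=40, P5=7, P6=16, P7=37, P8=51
Average waiting = (72+52+0+40+7+16+37+51) / 8 = 275/8 = 34.38

34.38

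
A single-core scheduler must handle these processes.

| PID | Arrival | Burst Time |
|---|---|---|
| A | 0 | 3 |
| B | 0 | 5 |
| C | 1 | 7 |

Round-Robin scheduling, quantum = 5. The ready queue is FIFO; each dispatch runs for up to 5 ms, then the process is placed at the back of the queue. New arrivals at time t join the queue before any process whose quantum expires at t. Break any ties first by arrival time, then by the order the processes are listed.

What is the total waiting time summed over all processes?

Timeline: | A 0-3 | B 3-8 | C 8-15 |
Completion: A=3  B=8  C=15
Waiting = turnaround − burst: A=0, B=3, C=7
Total waiting = 0 + 3 + 7 = 10

10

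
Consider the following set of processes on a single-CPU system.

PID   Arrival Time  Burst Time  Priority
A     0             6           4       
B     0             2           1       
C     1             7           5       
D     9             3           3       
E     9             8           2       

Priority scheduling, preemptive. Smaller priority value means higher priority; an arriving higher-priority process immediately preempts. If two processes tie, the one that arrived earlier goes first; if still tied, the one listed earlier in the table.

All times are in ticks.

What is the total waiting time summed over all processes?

Timeline: | B 0-2 | A 2-8 | C 8-9 | E 9-17 | D 17-20 | C 20-26 |
Completion: A=8  B=2  C=26  D=20  E=17
Waiting = turnaround − burst: A=2, B=0, C=18, D=8, E=0
Total waiting = 2 + 0 + 18 + 8 + 0 = 28

28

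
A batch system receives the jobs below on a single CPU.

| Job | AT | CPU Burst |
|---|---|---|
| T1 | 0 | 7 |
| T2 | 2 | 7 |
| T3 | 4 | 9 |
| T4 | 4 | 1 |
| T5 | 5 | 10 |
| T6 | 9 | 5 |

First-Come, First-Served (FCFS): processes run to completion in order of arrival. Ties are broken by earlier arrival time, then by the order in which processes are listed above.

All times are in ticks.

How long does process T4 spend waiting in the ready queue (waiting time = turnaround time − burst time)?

Timeline: | T1 0-7 | T2 7-14 | T3 14-23 | T4 23-24 | T5 24-34 | T6 34-39 |
Completion: T1=7  T2=14  T3=23  T4=24  T5=34  T6=39
Turnaround (C−A): T1=7  T2=12  T3=19  T4=20  T5=29  T6=30
Waiting(T4) = turnaround − burst = 20 − 1 = 19

19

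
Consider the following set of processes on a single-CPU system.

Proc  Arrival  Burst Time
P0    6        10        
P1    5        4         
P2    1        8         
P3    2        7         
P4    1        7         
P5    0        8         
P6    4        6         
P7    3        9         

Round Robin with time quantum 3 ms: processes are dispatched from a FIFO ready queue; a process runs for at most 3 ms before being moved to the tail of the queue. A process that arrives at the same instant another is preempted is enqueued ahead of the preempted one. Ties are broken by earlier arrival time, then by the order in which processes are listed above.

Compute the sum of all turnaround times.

375

Gantt: | P5 0-3 | P2 3-6 | P4 6-9 | P3 9-12 | P7 12-15 | P5 15-18 | P6 18-21 | P1 21-24 | P0 24-27 | P2 27-30 | P4 30-33 | P3 33-36 | P7 36-39 | P5 39-41 | P6 41-44 | P1 44-45 | P0 45-48 | P2 48-50 | P4 50-51 | P3 51-52 | P7 52-55 | P0 55-59 |
Completion: P0=59  P1=45  P2=50  P3=52  P4=51  P5=41  P6=44  P7=55
Turnaround = completion − arrival: P0=53, P1=40, P2=49, P3=50, P4=50, P5=41, P6=40, P7=52
Total turnaround = 53 + 40 + 49 + 50 + 50 + 41 + 40 + 52 = 375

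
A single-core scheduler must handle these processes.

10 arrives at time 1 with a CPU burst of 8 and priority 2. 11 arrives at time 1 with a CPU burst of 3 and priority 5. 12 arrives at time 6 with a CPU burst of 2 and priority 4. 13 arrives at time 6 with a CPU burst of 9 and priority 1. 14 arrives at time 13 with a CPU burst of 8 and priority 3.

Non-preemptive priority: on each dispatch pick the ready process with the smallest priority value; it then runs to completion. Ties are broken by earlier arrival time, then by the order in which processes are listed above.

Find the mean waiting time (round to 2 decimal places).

Gantt: | idle 0-1 | 10 1-9 | 13 9-18 | 14 18-26 | 12 26-28 | 11 28-31 |
Completion: 10=9  11=31  12=28  13=18  14=26
Turnaround (C−A): 10=8  11=30  12=22  13=12  14=13
Waiting times: 10=0, 11=27, 12=20, 13=3, 14=5
Average waiting = (0+27+20+3+5) / 5 = 55/5 = 11.00

11.00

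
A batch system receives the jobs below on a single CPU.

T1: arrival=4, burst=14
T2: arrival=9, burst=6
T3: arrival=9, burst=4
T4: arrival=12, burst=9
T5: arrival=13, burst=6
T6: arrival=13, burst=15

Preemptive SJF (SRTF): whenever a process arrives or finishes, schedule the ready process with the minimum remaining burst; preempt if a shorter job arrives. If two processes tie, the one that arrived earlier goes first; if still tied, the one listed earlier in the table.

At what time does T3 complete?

Schedule: | idle 0-4 | T1 4-9 | T3 9-13 | T2 13-19 | T5 19-25 | T1 25-34 | T4 34-43 | T6 43-58 |
Completion: T1=34  T2=19  T3=13  T4=43  T5=25  T6=58
Turnaround (C−A): T1=30  T2=10  T3=4  T4=31  T5=12  T6=45

13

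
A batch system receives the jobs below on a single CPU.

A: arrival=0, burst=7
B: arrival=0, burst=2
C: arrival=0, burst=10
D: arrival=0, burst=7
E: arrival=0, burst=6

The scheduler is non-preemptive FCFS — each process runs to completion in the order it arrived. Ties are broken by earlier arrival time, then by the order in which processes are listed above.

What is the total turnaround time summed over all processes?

93

Schedule: | A 0-7 | B 7-9 | C 9-19 | D 19-26 | E 26-32 |
Completion: A=7  B=9  C=19  D=26  E=32
Turnaround = completion − arrival: A=7, B=9, C=19, D=26, E=32
Total turnaround = 7 + 9 + 19 + 26 + 32 = 93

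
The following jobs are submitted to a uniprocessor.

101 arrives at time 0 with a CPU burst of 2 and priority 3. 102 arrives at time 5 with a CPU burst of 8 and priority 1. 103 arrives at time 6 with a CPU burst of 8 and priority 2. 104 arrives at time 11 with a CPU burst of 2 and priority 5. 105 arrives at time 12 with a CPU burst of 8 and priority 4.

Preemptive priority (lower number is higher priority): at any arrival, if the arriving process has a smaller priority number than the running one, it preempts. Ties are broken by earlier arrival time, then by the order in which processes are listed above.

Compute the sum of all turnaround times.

Gantt: | 101 0-2 | idle 2-5 | 102 5-13 | 103 13-21 | 105 21-29 | 104 29-31 |
Completion: 101=2  102=13  103=21  104=31  105=29
Turnaround (C−A): 101=2  102=8  103=15  104=20  105=17
Turnaround = completion − arrival: 101=2, 102=8, 103=15, 104=20, 105=17
Total turnaround = 2 + 8 + 15 + 20 + 17 = 62

62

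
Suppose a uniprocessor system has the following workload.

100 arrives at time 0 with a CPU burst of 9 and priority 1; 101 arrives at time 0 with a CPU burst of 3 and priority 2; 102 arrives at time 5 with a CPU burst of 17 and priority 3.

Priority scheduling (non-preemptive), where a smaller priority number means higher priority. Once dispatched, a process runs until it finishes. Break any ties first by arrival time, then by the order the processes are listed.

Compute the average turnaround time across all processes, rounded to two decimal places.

Timeline: | 100 0-9 | 101 9-12 | 102 12-29 |
Completion: 100=9  101=12  102=29
Turnaround times: 100=9, 101=12, 102=24
Average turnaround = (9+12+24) / 3 = 45/3 = 15.00

15.00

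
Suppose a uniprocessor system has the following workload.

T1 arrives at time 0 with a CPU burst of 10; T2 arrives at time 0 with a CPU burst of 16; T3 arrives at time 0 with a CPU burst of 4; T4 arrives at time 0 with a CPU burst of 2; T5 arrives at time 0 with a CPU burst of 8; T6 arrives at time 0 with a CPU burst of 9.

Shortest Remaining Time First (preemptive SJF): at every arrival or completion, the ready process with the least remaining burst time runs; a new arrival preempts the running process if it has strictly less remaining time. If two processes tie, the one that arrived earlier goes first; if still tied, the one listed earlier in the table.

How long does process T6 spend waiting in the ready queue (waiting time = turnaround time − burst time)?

14

Gantt: | T4 0-2 | T3 2-6 | T5 6-14 | T6 14-23 | T1 23-33 | T2 33-49 |
Completion: T1=33  T2=49  T3=6  T4=2  T5=14  T6=23
Turnaround (C−A): T1=33  T2=49  T3=6  T4=2  T5=14  T6=23
Waiting(T6) = turnaround − burst = 23 − 9 = 14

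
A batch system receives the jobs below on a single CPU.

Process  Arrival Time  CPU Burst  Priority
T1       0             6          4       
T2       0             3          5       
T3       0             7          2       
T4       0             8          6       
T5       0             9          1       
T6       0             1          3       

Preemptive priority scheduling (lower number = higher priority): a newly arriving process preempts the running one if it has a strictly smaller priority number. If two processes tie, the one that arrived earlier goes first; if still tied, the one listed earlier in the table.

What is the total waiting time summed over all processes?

91

Schedule: | T5 0-9 | T3 9-16 | T6 16-17 | T1 17-23 | T2 23-26 | T4 26-34 |
Completion: T1=23  T2=26  T3=16  T4=34  T5=9  T6=17
Turnaround (C−A): T1=23  T2=26  T3=16  T4=34  T5=9  T6=17
Waiting = turnaround − burst: T1=17, T2=23, T3=9, T4=26, T5=0, T6=16
Total waiting = 17 + 23 + 9 + 26 + 0 + 16 = 91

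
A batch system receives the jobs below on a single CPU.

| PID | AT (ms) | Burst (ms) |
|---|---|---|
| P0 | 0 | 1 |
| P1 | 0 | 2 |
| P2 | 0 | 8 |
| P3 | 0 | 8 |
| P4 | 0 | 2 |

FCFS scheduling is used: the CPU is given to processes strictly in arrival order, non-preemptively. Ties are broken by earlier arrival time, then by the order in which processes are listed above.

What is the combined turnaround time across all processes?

55

Gantt: | P0 0-1 | P1 1-3 | P2 3-11 | P3 11-19 | P4 19-21 |
Completion: P0=1  P1=3  P2=11  P3=19  P4=21
Turnaround = completion − arrival: P0=1, P1=3, P2=11, P3=19, P4=21
Total turnaround = 1 + 3 + 11 + 19 + 21 = 55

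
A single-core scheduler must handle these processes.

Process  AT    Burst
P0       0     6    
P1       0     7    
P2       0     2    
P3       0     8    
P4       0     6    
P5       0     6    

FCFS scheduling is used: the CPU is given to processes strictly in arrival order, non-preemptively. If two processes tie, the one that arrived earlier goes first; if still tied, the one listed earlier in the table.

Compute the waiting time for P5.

Schedule: | P0 0-6 | P1 6-13 | P2 13-15 | P3 15-23 | P4 23-29 | P5 29-35 |
Completion: P0=6  P1=13  P2=15  P3=23  P4=29  P5=35
Waiting(P5) = turnaround − burst = 35 − 6 = 29

29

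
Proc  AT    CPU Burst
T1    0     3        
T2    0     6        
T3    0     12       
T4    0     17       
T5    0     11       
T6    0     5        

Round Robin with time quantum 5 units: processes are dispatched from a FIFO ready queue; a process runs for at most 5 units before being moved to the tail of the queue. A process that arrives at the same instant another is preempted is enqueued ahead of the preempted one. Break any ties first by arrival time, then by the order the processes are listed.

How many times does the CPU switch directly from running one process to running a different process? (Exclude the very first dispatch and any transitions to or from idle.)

13

Gantt: | T1 0-3 | T2 3-8 | T3 8-13 | T4 13-18 | T5 18-23 | T6 23-28 | T2 28-29 | T3 29-34 | T4 34-39 | T5 39-44 | T3 44-46 | T4 46-51 | T5 51-52 | T4 52-54 |
Completion: T1=3  T2=29  T3=46  T4=54  T5=52  T6=28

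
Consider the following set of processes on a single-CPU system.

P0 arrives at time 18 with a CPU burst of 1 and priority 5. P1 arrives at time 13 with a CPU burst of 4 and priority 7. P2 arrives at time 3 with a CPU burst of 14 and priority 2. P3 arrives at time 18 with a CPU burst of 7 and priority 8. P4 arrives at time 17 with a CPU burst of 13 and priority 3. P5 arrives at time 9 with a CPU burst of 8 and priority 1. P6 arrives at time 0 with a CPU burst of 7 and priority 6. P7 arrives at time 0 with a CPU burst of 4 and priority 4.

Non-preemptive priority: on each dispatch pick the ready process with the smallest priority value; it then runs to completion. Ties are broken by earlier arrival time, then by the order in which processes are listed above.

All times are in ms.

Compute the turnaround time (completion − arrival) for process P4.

Timeline: | P7 0-4 | P2 4-18 | P5 18-26 | P4 26-39 | P0 39-40 | P6 40-47 | P1 47-51 | P3 51-58 |
Completion: P0=40  P1=51  P2=18  P3=58  P4=39  P5=26  P6=47  P7=4
Turnaround (C−A): P0=22  P1=38  P2=15  P3=40  P4=22  P5=17  P6=47  P7=4
Turnaround(P4) = completion − arrival = 39 − 17 = 22

22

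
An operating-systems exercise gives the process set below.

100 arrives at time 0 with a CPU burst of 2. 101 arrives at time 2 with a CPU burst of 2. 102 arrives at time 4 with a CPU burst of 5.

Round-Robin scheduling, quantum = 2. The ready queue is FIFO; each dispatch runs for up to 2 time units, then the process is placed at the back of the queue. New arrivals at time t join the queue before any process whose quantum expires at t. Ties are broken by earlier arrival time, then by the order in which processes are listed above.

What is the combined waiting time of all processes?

0

Schedule: | 100 0-2 | 101 2-4 | 102 4-9 |
Completion: 100=2  101=4  102=9
Turnaround (C−A): 100=2  101=2  102=5
Waiting = turnaround − burst: 100=0, 101=0, 102=0
Total waiting = 0 + 0 + 0 = 0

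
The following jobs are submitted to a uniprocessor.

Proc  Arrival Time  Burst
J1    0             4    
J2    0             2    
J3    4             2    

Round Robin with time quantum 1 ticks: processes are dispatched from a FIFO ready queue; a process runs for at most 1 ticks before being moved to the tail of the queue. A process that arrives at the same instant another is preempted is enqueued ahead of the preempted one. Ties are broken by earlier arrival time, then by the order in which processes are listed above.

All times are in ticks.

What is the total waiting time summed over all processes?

Schedule: | J1 0-1 | J2 1-2 | J1 2-3 | J2 3-4 | J1 4-5 | J3 5-6 | J1 6-7 | J3 7-8 |
Completion: J1=7  J2=4  J3=8
Turnaround (C−A): J1=7  J2=4  J3=4
Waiting = turnaround − burst: J1=3, J2=2, J3=2
Total waiting = 3 + 2 + 2 = 7

7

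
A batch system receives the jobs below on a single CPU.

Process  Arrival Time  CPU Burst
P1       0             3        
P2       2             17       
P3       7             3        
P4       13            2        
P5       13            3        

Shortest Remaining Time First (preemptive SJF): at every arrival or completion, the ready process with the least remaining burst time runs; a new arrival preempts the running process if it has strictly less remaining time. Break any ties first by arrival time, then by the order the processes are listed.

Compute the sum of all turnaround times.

39

Gantt: | P1 0-3 | P2 3-7 | P3 7-10 | P2 10-13 | P4 13-15 | P5 15-18 | P2 18-28 |
Completion: P1=3  P2=28  P3=10  P4=15  P5=18
Turnaround = completion − arrival: P1=3, P2=26, P3=3, P4=2, P5=5
Total turnaround = 3 + 26 + 3 + 2 + 5 = 39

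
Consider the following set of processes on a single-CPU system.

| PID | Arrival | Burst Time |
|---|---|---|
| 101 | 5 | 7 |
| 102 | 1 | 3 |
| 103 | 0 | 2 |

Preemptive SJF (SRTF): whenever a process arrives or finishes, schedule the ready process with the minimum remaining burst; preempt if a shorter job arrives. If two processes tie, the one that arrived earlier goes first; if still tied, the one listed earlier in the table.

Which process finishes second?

102

Schedule: | 103 0-2 | 102 2-5 | 101 5-12 |
Completion: 101=12  102=5  103=2
Finish order: 103 → 102 → 101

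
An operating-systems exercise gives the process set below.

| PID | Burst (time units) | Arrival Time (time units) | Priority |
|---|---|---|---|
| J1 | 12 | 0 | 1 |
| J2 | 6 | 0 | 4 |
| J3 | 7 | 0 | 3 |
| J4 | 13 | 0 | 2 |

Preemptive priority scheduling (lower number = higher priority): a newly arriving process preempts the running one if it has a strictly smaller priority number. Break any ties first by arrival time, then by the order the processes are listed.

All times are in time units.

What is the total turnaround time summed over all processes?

Timeline: | J1 0-12 | J4 12-25 | J3 25-32 | J2 32-38 |
Completion: J1=12  J2=38  J3=32  J4=25
Turnaround = completion − arrival: J1=12, J2=38, J3=32, J4=25
Total turnaround = 12 + 38 + 32 + 25 = 107

107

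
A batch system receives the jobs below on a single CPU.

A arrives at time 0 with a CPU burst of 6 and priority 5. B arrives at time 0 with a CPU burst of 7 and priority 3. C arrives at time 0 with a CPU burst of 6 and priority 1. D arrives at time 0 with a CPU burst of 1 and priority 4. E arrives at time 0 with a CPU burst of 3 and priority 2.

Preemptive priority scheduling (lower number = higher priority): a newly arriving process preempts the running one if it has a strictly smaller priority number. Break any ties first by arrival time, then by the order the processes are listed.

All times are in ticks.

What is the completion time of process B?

Timeline: | C 0-6 | E 6-9 | B 9-16 | D 16-17 | A 17-23 |
Completion: A=23  B=16  C=6  D=17  E=9

16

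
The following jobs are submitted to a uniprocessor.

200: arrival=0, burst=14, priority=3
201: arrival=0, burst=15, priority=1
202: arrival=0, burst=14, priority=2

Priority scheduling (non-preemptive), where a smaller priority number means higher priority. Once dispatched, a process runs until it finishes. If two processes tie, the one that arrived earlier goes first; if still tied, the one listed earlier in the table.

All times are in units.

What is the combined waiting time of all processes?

Schedule: | 201 0-15 | 202 15-29 | 200 29-43 |
Completion: 200=43  201=15  202=29
Turnaround (C−A): 200=43  201=15  202=29
Waiting = turnaround − burst: 200=29, 201=0, 202=15
Total waiting = 29 + 0 + 15 = 44

44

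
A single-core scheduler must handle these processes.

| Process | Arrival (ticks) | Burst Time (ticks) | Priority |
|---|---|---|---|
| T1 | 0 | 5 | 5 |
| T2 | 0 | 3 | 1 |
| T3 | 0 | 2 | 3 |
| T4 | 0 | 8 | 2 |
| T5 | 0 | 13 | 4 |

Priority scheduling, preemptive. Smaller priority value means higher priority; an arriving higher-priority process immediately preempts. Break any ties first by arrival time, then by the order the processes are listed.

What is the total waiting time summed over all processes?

Gantt: | T2 0-3 | T4 3-11 | T3 11-13 | T5 13-26 | T1 26-31 |
Completion: T1=31  T2=3  T3=13  T4=11  T5=26
Waiting = turnaround − burst: T1=26, T2=0, T3=11, T4=3, T5=13
Total waiting = 26 + 0 + 11 + 3 + 13 = 53

53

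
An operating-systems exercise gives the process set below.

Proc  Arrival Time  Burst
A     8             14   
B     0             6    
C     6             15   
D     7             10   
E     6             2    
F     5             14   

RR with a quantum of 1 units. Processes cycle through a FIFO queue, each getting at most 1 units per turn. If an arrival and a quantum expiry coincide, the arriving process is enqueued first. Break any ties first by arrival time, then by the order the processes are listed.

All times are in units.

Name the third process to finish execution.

Gantt: | B 0-5 | F 5-6 | B 6-7 | C 7-8 | E 8-9 | F 9-10 | D 10-11 | A 11-12 | C 12-13 | E 13-14 | F 14-15 | D 15-16 | A 16-17 | C 17-18 | F 18-19 | D 19-20 | A 20-21 | C 21-22 | F 22-23 | D 23-24 | A 24-25 | C 25-26 | F 26-27 | D 27-28 | A 28-29 | C 29-30 | F 30-31 | D 31-32 | A 32-33 | C 33-34 | F 34-35 | D 35-36 | A 36-37 | C 37-38 | F 38-39 | D 39-40 | A 40-41 | C 41-42 | F 42-43 | D 43-44 | A 44-45 | C 45-46 | F 46-47 | D 47-48 | A 48-49 | C 49-50 | F 50-51 | A 51-52 | C 52-53 | F 53-54 | A 54-55 | C 55-56 | F 56-57 | A 57-58 | C 58-59 | A 59-60 | C 60-61 |
Completion: A=60  B=7  C=61  D=48  E=14  F=57
Turnaround (C−A): A=52  B=7  C=55  D=41  E=8  F=52
Finish order: B → E → D → F → A → C

D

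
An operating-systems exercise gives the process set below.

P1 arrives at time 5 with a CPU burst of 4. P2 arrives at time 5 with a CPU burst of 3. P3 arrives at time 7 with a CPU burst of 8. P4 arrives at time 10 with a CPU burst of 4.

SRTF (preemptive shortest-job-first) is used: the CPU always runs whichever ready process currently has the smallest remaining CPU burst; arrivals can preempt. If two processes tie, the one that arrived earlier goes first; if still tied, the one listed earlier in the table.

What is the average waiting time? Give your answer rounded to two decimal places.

Schedule: | idle 0-5 | P2 5-8 | P1 8-12 | P4 12-16 | P3 16-24 |
Completion: P1=12  P2=8  P3=24  P4=16
Turnaround (C−A): P1=7  P2=3  P3=17  P4=6
Waiting times: P1=3, P2=0, P3=9, P4=2
Average waiting = (3+0+9+2) / 4 = 14/4 = 3.50

3.50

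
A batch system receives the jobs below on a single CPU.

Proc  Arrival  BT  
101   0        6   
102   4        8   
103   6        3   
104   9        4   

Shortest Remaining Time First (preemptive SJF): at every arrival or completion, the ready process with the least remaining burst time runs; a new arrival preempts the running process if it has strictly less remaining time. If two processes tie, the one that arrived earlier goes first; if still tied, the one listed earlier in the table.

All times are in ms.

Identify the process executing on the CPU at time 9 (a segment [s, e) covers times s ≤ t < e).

Gantt: | 101 0-6 | 103 6-9 | 104 9-13 | 102 13-21 |
Completion: 101=6  102=21  103=9  104=13

104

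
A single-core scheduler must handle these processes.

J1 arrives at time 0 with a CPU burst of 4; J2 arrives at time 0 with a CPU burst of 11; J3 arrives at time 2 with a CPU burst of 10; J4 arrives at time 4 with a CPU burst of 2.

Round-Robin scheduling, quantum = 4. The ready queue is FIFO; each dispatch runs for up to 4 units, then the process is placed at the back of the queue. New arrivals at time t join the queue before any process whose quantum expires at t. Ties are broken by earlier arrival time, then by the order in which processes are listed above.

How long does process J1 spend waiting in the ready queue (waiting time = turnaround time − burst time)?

0

Gantt: | J1 0-4 | J2 4-8 | J3 8-12 | J4 12-14 | J2 14-18 | J3 18-22 | J2 22-25 | J3 25-27 |
Completion: J1=4  J2=25  J3=27  J4=14
Turnaround (C−A): J1=4  J2=25  J3=25  J4=10
Waiting(J1) = turnaround − burst = 4 − 4 = 0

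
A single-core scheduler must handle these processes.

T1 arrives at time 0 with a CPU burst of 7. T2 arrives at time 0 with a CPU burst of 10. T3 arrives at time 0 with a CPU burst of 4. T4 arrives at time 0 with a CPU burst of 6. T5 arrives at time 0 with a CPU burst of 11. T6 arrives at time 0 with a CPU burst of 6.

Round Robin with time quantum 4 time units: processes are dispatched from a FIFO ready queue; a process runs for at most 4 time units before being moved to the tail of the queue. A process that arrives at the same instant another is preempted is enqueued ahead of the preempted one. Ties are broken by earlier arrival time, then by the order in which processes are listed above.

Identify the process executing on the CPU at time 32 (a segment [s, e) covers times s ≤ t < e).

Gantt: | T1 0-4 | T2 4-8 | T3 8-12 | T4 12-16 | T5 16-20 | T6 20-24 | T1 24-27 | T2 27-31 | T4 31-33 | T5 33-37 | T6 37-39 | T2 39-41 | T5 41-44 |
Completion: T1=27  T2=41  T3=12  T4=33  T5=44  T6=39
Turnaround (C−A): T1=27  T2=41  T3=12  T4=33  T5=44  T6=39

T4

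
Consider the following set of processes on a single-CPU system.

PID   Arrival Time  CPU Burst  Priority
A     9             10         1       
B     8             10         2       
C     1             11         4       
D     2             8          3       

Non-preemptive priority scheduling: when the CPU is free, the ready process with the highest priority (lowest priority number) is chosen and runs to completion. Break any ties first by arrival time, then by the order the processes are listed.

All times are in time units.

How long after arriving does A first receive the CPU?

Schedule: | idle 0-1 | C 1-12 | A 12-22 | B 22-32 | D 32-40 |
Completion: A=22  B=32  C=12  D=40
Turnaround (C−A): A=13  B=24  C=11  D=38
Response(A) = first start − arrival = 12 − 9 = 3

3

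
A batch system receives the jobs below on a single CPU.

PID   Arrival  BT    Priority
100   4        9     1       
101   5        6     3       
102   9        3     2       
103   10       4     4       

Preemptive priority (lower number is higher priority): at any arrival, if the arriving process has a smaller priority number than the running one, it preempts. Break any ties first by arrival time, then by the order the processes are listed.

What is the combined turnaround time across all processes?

Gantt: | idle 0-4 | 100 4-13 | 102 13-16 | 101 16-22 | 103 22-26 |
Completion: 100=13  101=22  102=16  103=26
Turnaround = completion − arrival: 100=9, 101=17, 102=7, 103=16
Total turnaround = 9 + 17 + 7 + 16 = 49

49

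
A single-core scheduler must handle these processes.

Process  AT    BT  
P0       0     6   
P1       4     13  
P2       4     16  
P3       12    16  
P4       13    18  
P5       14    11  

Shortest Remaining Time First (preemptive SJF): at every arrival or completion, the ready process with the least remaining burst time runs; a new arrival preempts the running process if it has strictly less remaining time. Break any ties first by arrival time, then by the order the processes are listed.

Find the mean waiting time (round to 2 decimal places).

Timeline: | P0 0-6 | P1 6-19 | P5 19-30 | P2 30-46 | P3 46-62 | P4 62-80 |
Completion: P0=6  P1=19  P2=46  P3=62  P4=80  P5=30
Turnaround (C−A): P0=6  P1=15  P2=42  P3=50  P4=67  P5=16
Waiting times: P0=0, P1=2, P2=26, P3=34, P4=49, P5=5
Average waiting = (0+2+26+34+49+5) / 6 = 116/6 = 19.33

19.33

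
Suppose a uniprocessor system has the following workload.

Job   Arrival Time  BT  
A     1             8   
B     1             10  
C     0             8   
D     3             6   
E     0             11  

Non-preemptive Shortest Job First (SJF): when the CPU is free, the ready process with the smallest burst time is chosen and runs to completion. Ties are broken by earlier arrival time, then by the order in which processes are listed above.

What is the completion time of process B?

Gantt: | C 0-8 | D 8-14 | A 14-22 | B 22-32 | E 32-43 |
Completion: A=22  B=32  C=8  D=14  E=43
Turnaround (C−A): A=21  B=31  C=8  D=11  E=43

32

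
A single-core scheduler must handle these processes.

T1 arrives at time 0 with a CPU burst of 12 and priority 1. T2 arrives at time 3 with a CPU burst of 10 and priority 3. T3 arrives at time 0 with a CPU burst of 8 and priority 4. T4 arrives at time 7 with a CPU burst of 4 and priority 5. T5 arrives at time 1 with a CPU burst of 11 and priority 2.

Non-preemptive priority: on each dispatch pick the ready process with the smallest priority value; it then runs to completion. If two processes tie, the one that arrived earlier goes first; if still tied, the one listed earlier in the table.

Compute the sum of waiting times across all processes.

98

Schedule: | T1 0-12 | T5 12-23 | T2 23-33 | T3 33-41 | T4 41-45 |
Completion: T1=12  T2=33  T3=41  T4=45  T5=23
Turnaround (C−A): T1=12  T2=30  T3=41  T4=38  T5=22
Waiting = turnaround − burst: T1=0, T2=20, T3=33, T4=34, T5=11
Total waiting = 0 + 20 + 33 + 34 + 11 = 98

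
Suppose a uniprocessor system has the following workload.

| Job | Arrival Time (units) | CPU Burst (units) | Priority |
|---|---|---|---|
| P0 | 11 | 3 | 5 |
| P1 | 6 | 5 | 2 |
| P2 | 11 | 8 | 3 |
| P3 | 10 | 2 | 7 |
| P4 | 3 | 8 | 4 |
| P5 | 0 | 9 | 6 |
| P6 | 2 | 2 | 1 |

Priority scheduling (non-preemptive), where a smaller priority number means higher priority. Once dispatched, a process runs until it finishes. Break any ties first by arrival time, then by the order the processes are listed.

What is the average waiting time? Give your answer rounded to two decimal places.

Gantt: | P5 0-9 | P6 9-11 | P1 11-16 | P2 16-24 | P4 24-32 | P0 32-35 | P3 35-37 |
Completion: P0=35  P1=16  P2=24  P3=37  P4=32  P5=9  P6=11
Turnaround (C−A): P0=24  P1=10  P2=13  P3=27  P4=29  P5=9  P6=9
Waiting times: P0=21, P1=5, P2=5, P3=25, P4=21, P5=0, P6=7
Average waiting = (21+5+5+25+21+0+7) / 7 = 84/7 = 12.00

12.00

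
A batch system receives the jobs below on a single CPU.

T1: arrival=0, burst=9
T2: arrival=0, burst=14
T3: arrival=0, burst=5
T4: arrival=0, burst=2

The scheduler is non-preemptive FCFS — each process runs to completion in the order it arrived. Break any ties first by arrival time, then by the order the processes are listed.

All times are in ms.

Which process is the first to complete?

T1

Gantt: | T1 0-9 | T2 9-23 | T3 23-28 | T4 28-30 |
Completion: T1=9  T2=23  T3=28  T4=30
Turnaround (C−A): T1=9  T2=23  T3=28  T4=30
Finish order: T1 → T2 → T3 → T4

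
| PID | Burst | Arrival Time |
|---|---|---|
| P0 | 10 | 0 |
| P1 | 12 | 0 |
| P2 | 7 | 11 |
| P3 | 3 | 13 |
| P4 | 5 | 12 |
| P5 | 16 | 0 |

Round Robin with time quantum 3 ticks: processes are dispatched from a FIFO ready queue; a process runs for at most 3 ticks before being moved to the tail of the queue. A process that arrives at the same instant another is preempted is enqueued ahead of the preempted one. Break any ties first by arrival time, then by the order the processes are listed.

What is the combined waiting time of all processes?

Schedule: | P0 0-3 | P1 3-6 | P5 6-9 | P0 9-12 | P1 12-15 | P5 15-18 | P2 18-21 | P4 21-24 | P0 24-27 | P3 27-30 | P1 30-33 | P5 33-36 | P2 36-39 | P4 39-41 | P0 41-42 | P1 42-45 | P5 45-48 | P2 48-49 | P5 49-53 |
Completion: P0=42  P1=45  P2=49  P3=30  P4=41  P5=53
Waiting = turnaround − burst: P0=32, P1=33, P2=31, P3=14, P4=24, P5=37
Total waiting = 32 + 33 + 31 + 14 + 24 + 37 = 171

171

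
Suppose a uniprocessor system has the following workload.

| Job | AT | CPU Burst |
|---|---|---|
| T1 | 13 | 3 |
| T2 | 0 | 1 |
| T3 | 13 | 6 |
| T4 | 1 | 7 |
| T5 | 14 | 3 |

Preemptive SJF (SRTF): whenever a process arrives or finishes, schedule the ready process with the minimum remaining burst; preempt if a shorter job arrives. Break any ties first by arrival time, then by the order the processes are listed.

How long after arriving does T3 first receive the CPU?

6

Schedule: | T2 0-1 | T4 1-8 | idle 8-13 | T1 13-16 | T5 16-19 | T3 19-25 |
Completion: T1=16  T2=1  T3=25  T4=8  T5=19
Turnaround (C−A): T1=3  T2=1  T3=12  T4=7  T5=5
Response(T3) = first start − arrival = 19 − 13 = 6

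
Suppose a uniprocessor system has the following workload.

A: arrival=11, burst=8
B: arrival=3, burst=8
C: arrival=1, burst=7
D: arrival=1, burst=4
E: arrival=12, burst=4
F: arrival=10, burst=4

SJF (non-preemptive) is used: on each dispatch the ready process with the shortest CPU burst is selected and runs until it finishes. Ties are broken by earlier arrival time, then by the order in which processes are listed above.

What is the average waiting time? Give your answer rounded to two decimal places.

7.33

Schedule: | idle 0-1 | D 1-5 | C 5-12 | F 12-16 | E 16-20 | B 20-28 | A 28-36 |
Completion: A=36  B=28  C=12  D=5  E=20  F=16
Waiting times: A=17, B=17, C=4, D=0, E=4, F=2
Average waiting = (17+17+4+0+4+2) / 6 = 44/6 = 7.33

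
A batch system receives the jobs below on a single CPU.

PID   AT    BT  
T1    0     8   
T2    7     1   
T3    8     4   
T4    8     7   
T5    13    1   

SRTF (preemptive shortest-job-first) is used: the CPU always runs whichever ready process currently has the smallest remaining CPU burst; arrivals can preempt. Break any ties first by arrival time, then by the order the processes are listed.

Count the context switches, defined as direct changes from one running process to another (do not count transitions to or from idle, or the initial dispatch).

4

Timeline: | T1 0-8 | T2 8-9 | T3 9-13 | T5 13-14 | T4 14-21 |
Completion: T1=8  T2=9  T3=13  T4=21  T5=14
Turnaround (C−A): T1=8  T2=2  T3=5  T4=13  T5=1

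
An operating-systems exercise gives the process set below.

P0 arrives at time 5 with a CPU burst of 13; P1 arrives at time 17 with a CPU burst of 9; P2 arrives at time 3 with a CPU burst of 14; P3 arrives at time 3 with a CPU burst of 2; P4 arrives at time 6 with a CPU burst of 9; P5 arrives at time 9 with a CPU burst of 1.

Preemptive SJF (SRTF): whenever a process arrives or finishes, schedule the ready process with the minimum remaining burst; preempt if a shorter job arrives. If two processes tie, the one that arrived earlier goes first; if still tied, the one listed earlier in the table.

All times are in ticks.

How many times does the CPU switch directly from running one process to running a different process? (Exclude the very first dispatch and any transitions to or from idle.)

8

Gantt: | idle 0-3 | P3 3-5 | P0 5-6 | P4 6-9 | P5 9-10 | P4 10-16 | P0 16-17 | P1 17-26 | P0 26-37 | P2 37-51 |
Completion: P0=37  P1=26  P2=51  P3=5  P4=16  P5=10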